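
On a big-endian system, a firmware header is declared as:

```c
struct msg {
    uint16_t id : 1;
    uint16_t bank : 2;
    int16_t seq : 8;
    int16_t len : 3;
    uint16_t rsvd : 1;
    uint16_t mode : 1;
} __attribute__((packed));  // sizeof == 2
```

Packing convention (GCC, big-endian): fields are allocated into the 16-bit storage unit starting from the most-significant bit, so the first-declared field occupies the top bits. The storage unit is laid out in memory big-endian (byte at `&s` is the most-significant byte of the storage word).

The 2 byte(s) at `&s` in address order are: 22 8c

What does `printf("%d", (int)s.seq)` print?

[0]=0x22 [1]=0x8c (big-endian) → word 0x228c
id:1 @ bit 15 → (0x228c>>15)&0x1 = 0x0
bank:2 @ bit 13 → (0x228c>>13)&0x3 = 0x1
seq:8 @ bit 5 → (0x228c>>5)&0xff = 0x14  ←
len:3 @ bit 2 → (0x228c>>2)&0x7 = 0x3
rsvd:1 @ bit 1 → (0x228c>>1)&0x1 = 0x0
mode:1 @ bit 0 → (0x228c>>0)&0x1 = 0x0
seq signed 8b, MSB=0: value = 20

20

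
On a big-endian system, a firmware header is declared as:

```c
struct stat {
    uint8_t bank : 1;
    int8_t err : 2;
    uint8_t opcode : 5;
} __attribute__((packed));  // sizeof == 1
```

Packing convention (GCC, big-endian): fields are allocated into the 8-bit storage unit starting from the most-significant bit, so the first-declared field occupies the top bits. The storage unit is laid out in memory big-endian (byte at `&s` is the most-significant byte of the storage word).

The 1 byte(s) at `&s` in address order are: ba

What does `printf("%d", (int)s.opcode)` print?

[0]=0xba (big-endian) → word 0xba
bank [7+:1] = (word>>7) & 0x1 = 1
err [5+:2] = (word>>5) & 0x3 = 1
opcode [0+:5] = (word>>0) & 0x1f = 26  ←

26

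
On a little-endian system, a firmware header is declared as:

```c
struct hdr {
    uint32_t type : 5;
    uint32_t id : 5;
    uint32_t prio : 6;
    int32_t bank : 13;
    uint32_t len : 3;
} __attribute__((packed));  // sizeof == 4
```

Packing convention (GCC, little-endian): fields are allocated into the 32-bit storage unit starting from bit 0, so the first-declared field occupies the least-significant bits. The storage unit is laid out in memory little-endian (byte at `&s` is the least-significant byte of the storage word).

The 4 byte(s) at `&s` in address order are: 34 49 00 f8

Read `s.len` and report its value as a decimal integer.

[0]=0x34 [1]=0x49 [2]=0x00 [3]=0xf8 (little-endian) → word 0xf8004934
type:5 @ bit 0 → (0xf8004934>>0)&0x1f = 0x14
id:5 @ bit 5 → (0xf8004934>>5)&0x1f = 0x9
prio:6 @ bit 10 → (0xf8004934>>10)&0x3f = 0x12
bank:13 @ bit 16 → (0xf8004934>>16)&0x1fff = 0x1800
len:3 @ bit 29 → (0xf8004934>>29)&0x7 = 0x7  ←

7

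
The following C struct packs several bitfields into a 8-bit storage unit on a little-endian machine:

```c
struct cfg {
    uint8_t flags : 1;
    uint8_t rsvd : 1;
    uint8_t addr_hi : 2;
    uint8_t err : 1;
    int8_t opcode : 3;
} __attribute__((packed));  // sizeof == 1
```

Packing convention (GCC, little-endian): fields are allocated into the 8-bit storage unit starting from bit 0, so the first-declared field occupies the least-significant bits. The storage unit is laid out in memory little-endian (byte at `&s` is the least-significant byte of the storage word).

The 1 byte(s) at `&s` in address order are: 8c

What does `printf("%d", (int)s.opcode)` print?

[0]=0x8c (little-endian) → word 0x8c
flags:1 @ bit 0 → (0x8c>>0)&0x1 = 0x0
rsvd:1 @ bit 1 → (0x8c>>1)&0x1 = 0x0
addr_hi:2 @ bit 2 → (0x8c>>2)&0x3 = 0x3
err:1 @ bit 4 → (0x8c>>4)&0x1 = 0x0
opcode:3 @ bit 5 → (0x8c>>5)&0x7 = 0x4  ←
opcode signed 3b, MSB=1: 4 - 8 = -4

-4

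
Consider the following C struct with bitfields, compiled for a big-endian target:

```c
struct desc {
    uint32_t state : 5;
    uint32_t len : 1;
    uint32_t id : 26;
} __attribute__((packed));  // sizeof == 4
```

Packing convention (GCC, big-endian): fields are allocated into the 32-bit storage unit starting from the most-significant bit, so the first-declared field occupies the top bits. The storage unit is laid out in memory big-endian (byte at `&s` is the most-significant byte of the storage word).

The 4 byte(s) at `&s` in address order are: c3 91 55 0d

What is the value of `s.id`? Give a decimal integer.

[0]=0xc3 [1]=0x91 [2]=0x55 [3]=0x0d (big-endian) → word 0xc391550d
state [27+:5] = (word>>27) & 0x1f = 24
len [26+:1] = (word>>26) & 0x1 = 0
id [0+:26] = (word>>0) & 0x3ffffff = 59856141  ←

59856141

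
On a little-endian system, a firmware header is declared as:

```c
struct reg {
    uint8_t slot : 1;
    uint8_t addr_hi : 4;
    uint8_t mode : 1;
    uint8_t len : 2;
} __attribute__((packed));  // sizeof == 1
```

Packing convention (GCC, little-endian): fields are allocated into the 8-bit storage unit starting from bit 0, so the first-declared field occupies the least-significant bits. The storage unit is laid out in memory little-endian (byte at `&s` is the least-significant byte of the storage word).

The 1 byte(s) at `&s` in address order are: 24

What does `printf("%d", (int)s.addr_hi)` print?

[0]=0x24 (little-endian) → word 0x24
slot [0+:1] = (word>>0) & 0x1 = 0
addr_hi [1+:4] = (word>>1) & 0xf = 2  ←
mode [5+:1] = (word>>5) & 0x1 = 1
len [6+:2] = (word>>6) & 0x3 = 0

2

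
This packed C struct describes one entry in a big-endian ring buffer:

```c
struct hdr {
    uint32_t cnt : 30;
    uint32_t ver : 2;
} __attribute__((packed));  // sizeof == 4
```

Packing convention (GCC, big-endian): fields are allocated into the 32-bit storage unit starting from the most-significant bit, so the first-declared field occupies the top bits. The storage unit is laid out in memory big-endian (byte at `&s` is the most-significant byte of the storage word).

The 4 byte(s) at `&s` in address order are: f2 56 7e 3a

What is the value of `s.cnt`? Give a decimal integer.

[0]=0xf2 [1]=0x56 [2]=0x7e [3]=0x3a (big-endian) → word 0xf2567e3a
cnt:30 @ bit 2 → (0xf2567e3a>>2)&0x3fffffff = 0x3c959f8e  ←
ver:2 @ bit 0 → (0xf2567e3a>>0)&0x3 = 0x2

1016438670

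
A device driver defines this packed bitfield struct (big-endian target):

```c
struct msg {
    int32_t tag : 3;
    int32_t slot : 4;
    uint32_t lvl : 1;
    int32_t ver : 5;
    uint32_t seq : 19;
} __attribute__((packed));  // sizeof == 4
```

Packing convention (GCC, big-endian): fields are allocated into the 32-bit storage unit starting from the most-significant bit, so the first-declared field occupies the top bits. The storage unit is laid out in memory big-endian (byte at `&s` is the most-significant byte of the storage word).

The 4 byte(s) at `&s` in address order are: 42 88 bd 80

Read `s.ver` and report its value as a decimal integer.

[0]=0x42 [1]=0x88 [2]=0xbd [3]=0x80 (big-endian) → word 0x4288bd80
tag:3 @ bit 29 → (0x4288bd80>>29)&0x7 = 0x2
slot:4 @ bit 25 → (0x4288bd80>>25)&0xf = 0x1
lvl:1 @ bit 24 → (0x4288bd80>>24)&0x1 = 0x0
ver:5 @ bit 19 → (0x4288bd80>>19)&0x1f = 0x11  ←
seq:19 @ bit 0 → (0x4288bd80>>0)&0x7ffff = 0xbd80
ver signed 5b, MSB=1: 17 - 32 = -15

-15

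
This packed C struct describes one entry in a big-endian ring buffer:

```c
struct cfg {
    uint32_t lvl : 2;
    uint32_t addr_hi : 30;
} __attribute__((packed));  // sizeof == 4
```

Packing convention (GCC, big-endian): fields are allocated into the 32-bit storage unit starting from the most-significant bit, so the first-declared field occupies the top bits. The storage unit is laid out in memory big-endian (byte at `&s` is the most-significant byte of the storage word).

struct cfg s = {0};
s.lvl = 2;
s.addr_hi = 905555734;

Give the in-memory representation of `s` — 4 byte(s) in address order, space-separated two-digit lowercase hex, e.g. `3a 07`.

b5 f9 af 16

[30+:2] lvl=2 & 0x3 = 0x2; word=0x80000000
[0+:30] addr_hi=905555734 & 0x3fffffff = 0x35f9af16; word=0xb5f9af16
word = 0xb5f9af16 → big-endian bytes:
  [0]=0xb5  [1]=0xf9  [2]=0xaf  [3]=0x16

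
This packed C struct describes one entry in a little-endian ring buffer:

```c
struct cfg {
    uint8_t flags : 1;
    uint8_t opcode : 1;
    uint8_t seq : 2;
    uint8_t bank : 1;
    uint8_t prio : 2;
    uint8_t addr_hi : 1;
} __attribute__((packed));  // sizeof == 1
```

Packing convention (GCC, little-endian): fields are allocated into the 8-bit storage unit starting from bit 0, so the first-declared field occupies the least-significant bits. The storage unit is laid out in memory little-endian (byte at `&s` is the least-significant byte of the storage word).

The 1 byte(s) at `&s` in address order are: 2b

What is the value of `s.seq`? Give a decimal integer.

2

[0]=0x2b (little-endian) → word 0x2b
flags [0+:1] = (word>>0) & 0x1 = 1
opcode [1+:1] = (word>>1) & 0x1 = 1
seq [2+:2] = (word>>2) & 0x3 = 2  ←
bank [4+:1] = (word>>4) & 0x1 = 0
prio [5+:2] = (word>>5) & 0x3 = 1
addr_hi [7+:1] = (word>>7) & 0x1 = 0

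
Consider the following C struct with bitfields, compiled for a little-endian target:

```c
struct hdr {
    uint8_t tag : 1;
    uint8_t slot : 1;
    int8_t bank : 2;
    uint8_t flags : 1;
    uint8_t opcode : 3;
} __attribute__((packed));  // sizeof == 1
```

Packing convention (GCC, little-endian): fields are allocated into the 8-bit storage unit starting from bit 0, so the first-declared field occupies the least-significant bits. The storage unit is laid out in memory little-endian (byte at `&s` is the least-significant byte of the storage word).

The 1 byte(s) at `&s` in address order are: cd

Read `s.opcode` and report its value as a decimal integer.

[0]=0xcd (little-endian) → word 0xcd
tag:1 @ bit 0 → (0xcd>>0)&0x1 = 0x1
slot:1 @ bit 1 → (0xcd>>1)&0x1 = 0x0
bank:2 @ bit 2 → (0xcd>>2)&0x3 = 0x3
flags:1 @ bit 4 → (0xcd>>4)&0x1 = 0x0
opcode:3 @ bit 5 → (0xcd>>5)&0x7 = 0x6  ←

6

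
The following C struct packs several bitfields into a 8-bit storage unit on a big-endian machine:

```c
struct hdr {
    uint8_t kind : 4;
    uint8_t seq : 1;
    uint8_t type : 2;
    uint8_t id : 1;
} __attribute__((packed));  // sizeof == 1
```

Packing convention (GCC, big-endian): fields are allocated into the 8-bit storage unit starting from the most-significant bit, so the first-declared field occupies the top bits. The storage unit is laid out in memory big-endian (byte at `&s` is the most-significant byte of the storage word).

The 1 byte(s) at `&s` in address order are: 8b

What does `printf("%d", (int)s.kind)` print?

[0]=0x8b (big-endian) → word 0x8b
kind [4+:4] = (word>>4) & 0xf = 8  ←
seq [3+:1] = (word>>3) & 0x1 = 1
type [1+:2] = (word>>1) & 0x3 = 1
id [0+:1] = (word>>0) & 0x1 = 1

8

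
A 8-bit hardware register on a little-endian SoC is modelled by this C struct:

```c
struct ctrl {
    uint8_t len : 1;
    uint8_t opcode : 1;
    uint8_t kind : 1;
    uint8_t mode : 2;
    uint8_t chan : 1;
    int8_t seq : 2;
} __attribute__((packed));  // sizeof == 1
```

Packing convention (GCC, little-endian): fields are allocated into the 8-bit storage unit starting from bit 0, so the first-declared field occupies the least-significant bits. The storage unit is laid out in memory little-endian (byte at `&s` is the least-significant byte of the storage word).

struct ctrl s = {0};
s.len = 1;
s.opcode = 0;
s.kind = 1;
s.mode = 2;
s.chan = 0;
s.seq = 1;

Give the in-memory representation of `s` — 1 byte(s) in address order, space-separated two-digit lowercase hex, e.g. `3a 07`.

55

len:1 = 1 → 0x1 << 0 → word 0x01
opcode:1 = 0 → 0x0 << 1 → word 0x01
kind:1 = 1 → 0x1 << 2 → word 0x05
mode:2 = 2 → 0x2 << 3 → word 0x15
chan:1 = 0 → 0x0 << 5 → word 0x15
seq:2 = 1 → 0x1 << 6 → word 0x55
word = 0x55 → little-endian bytes:
  [0]=0x55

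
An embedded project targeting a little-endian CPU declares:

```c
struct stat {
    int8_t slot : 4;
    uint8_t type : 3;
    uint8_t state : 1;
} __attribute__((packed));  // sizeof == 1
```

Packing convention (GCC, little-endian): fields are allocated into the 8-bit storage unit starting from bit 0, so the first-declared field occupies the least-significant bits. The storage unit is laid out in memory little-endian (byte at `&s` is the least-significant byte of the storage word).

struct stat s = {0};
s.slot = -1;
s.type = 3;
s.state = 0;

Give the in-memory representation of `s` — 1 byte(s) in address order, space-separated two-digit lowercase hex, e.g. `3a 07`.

slot:4 = -1 → 0xf << 0 → word 0x0f
type:3 = 3 → 0x3 << 4 → word 0x3f
state:1 = 0 → 0x0 << 7 → word 0x3f
word = 0x3f → little-endian bytes:
  [0]=0x3f

3f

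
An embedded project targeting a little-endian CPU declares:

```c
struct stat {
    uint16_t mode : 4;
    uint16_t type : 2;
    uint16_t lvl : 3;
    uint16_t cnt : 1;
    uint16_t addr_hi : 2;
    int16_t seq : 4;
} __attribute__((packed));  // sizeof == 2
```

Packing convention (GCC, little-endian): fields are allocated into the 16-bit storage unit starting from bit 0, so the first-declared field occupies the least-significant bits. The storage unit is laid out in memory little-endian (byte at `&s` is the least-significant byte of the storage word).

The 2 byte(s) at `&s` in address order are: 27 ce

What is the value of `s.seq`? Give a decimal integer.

-4

[0]=0x27 [1]=0xce (little-endian) → word 0xce27
mode:4 @ bit 0 → (0xce27>>0)&0xf = 0x7
type:2 @ bit 4 → (0xce27>>4)&0x3 = 0x2
lvl:3 @ bit 6 → (0xce27>>6)&0x7 = 0x0
cnt:1 @ bit 9 → (0xce27>>9)&0x1 = 0x1
addr_hi:2 @ bit 10 → (0xce27>>10)&0x3 = 0x3
seq:4 @ bit 12 → (0xce27>>12)&0xf = 0xc  ←
seq signed 4b, MSB=1: 12 - 16 = -4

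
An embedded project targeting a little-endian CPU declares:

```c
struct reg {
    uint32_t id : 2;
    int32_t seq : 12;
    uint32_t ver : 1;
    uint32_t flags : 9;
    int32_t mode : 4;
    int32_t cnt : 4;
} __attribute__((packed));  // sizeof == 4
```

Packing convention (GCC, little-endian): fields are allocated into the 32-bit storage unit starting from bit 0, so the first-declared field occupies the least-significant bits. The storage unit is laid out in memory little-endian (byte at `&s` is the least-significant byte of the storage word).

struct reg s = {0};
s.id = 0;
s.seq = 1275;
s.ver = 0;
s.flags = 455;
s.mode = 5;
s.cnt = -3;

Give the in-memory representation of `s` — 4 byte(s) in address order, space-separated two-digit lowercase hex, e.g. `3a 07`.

ec 93 e3 d5

id:2 = 0 → 0x0 << 0 → word 0x00000000
seq:12 = 1275 → 0x4fb << 2 → word 0x000013ec
ver:1 = 0 → 0x0 << 14 → word 0x000013ec
flags:9 = 455 → 0x1c7 << 15 → word 0x00e393ec
mode:4 = 5 → 0x5 << 24 → word 0x05e393ec
cnt:4 = -3 → 0xd << 28 → word 0xd5e393ec
word = 0xd5e393ec → little-endian bytes:
  [0]=0xec  [1]=0x93  [2]=0xe3  [3]=0xd5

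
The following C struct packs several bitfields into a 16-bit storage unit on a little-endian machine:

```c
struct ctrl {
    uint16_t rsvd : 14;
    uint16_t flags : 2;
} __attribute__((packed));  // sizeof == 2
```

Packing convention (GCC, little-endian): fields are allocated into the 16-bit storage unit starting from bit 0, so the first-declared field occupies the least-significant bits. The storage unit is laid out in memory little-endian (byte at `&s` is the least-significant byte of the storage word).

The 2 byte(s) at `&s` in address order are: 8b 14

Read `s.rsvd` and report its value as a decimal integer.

5259

[0]=0x8b [1]=0x14 (little-endian) → word 0x148b
rsvd:14 @ bit 0 → (0x148b>>0)&0x3fff = 0x148b  ←
flags:2 @ bit 14 → (0x148b>>14)&0x3 = 0x0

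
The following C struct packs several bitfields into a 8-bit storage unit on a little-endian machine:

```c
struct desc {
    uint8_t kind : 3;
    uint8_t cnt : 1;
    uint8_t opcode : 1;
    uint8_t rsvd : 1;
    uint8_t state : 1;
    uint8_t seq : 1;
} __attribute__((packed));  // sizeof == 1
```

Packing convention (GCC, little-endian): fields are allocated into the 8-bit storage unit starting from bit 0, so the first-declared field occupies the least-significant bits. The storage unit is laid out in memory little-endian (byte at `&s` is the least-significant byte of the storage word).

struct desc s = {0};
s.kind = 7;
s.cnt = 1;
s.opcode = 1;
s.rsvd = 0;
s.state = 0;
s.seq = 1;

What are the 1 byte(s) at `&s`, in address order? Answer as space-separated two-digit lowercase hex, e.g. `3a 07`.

kind:3 = 7 → 0x7 << 0 → word 0x07
cnt:1 = 1 → 0x1 << 3 → word 0x0f
opcode:1 = 1 → 0x1 << 4 → word 0x1f
rsvd:1 = 0 → 0x0 << 5 → word 0x1f
state:1 = 0 → 0x0 << 6 → word 0x1f
seq:1 = 1 → 0x1 << 7 → word 0x9f
word = 0x9f → little-endian bytes:
  [0]=0x9f

9f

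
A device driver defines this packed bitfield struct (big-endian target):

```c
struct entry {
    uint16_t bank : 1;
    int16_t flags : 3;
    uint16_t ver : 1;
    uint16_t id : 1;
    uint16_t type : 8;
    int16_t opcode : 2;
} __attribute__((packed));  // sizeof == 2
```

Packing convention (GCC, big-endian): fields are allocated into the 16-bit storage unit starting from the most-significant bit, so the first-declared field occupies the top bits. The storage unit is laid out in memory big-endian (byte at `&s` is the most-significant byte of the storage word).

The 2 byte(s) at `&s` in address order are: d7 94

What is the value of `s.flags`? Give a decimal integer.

-3

[0]=0xd7 [1]=0x94 (big-endian) → word 0xd794
bank:1 @ bit 15 → (0xd794>>15)&0x1 = 0x1
flags:3 @ bit 12 → (0xd794>>12)&0x7 = 0x5  ←
ver:1 @ bit 11 → (0xd794>>11)&0x1 = 0x0
id:1 @ bit 10 → (0xd794>>10)&0x1 = 0x1
type:8 @ bit 2 → (0xd794>>2)&0xff = 0xe5
opcode:2 @ bit 0 → (0xd794>>0)&0x3 = 0x0
flags signed 3b, MSB=1: 5 - 8 = -3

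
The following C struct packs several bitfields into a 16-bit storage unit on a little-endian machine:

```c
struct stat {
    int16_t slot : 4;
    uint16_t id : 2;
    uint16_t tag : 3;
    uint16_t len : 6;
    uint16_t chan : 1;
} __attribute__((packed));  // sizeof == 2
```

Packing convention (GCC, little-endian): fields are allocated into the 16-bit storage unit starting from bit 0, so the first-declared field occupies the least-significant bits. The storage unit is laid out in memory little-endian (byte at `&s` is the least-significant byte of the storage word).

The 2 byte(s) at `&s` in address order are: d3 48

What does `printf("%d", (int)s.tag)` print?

3

[0]=0xd3 [1]=0x48 (little-endian) → word 0x48d3
slot:4 @ bit 0 → (0x48d3>>0)&0xf = 0x3
id:2 @ bit 4 → (0x48d3>>4)&0x3 = 0x1
tag:3 @ bit 6 → (0x48d3>>6)&0x7 = 0x3  ←
len:6 @ bit 9 → (0x48d3>>9)&0x3f = 0x24
chan:1 @ bit 15 → (0x48d3>>15)&0x1 = 0x0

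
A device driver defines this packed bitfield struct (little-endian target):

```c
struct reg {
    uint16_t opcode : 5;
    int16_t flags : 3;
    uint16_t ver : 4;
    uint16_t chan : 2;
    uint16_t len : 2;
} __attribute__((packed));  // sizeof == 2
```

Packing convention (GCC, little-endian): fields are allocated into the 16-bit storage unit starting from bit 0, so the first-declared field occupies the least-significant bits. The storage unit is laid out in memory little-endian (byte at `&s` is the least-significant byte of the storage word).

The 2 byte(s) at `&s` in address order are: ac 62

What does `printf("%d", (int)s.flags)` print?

[0]=0xac [1]=0x62 (little-endian) → word 0x62ac
opcode:5 @ bit 0 → (0x62ac>>0)&0x1f = 0xc
flags:3 @ bit 5 → (0x62ac>>5)&0x7 = 0x5  ←
ver:4 @ bit 8 → (0x62ac>>8)&0xf = 0x2
chan:2 @ bit 12 → (0x62ac>>12)&0x3 = 0x2
len:2 @ bit 14 → (0x62ac>>14)&0x3 = 0x1
flags signed 3b, MSB=1: 5 - 8 = -3

-3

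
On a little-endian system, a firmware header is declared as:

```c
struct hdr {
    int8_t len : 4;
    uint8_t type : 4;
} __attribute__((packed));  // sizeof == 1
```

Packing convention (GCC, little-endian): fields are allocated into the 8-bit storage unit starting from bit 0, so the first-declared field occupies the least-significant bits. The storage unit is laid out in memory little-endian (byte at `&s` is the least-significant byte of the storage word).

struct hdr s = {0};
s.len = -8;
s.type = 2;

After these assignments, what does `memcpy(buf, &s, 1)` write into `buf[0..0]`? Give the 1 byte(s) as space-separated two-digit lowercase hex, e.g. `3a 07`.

[0+:4] len=-8 & 0xf = 0x8; word=0x08
[4+:4] type=2 & 0xf = 0x2; word=0x28
word = 0x28 → little-endian bytes:
  [0]=0x28

28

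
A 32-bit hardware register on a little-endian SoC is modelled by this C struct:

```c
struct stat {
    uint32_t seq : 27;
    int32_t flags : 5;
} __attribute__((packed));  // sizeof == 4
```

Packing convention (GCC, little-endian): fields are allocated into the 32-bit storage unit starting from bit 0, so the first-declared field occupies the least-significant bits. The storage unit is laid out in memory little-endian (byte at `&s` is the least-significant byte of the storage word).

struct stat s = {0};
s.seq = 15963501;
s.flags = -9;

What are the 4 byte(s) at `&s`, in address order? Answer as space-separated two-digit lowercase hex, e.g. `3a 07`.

6d 95 f3 b8

seq (27b) val=15963501 bits=0xf3956d at bit 0: 0x00f3956d
flags (5b) val=-9 bits=0x17 at bit 27: 0xb8f3956d
word = 0xb8f3956d → little-endian bytes:
  [0]=0x6d  [1]=0x95  [2]=0xf3  [3]=0xb8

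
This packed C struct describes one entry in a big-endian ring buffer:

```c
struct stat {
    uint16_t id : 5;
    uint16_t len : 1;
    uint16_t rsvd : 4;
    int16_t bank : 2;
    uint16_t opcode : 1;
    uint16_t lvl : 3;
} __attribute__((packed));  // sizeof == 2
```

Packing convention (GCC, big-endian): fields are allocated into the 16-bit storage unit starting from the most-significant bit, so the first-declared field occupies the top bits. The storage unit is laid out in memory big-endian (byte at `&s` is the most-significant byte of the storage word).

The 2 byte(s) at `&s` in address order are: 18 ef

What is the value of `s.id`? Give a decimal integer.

3

[0]=0x18 [1]=0xef (big-endian) → word 0x18ef
id [11+:5] = (word>>11) & 0x1f = 3  ←
len [10+:1] = (word>>10) & 0x1 = 0
rsvd [6+:4] = (word>>6) & 0xf = 3
bank [4+:2] = (word>>4) & 0x3 = 2
opcode [3+:1] = (word>>3) & 0x1 = 1
lvl [0+:3] = (word>>0) & 0x7 = 7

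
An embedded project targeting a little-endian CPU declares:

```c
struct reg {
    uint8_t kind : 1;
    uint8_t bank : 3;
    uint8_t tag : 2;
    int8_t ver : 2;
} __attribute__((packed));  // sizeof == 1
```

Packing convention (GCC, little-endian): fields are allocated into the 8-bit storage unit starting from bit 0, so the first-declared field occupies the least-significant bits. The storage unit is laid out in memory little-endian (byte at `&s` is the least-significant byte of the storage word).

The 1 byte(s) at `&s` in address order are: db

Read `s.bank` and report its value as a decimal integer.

[0]=0xdb (little-endian) → word 0xdb
kind [0+:1] = (word>>0) & 0x1 = 1
bank [1+:3] = (word>>1) & 0x7 = 5  ←
tag [4+:2] = (word>>4) & 0x3 = 1
ver [6+:2] = (word>>6) & 0x3 = 3

5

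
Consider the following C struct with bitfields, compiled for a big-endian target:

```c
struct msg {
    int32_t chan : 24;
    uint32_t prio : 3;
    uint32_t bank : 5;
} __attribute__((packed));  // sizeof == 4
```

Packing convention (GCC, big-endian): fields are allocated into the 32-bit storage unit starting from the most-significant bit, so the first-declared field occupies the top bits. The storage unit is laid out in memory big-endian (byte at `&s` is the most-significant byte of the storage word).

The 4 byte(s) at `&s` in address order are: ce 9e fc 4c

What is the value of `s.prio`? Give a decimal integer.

[0]=0xce [1]=0x9e [2]=0xfc [3]=0x4c (big-endian) → word 0xce9efc4c
chan [8+:24] = (word>>8) & 0xffffff = 13541116
prio [5+:3] = (word>>5) & 0x7 = 2  ←
bank [0+:5] = (word>>0) & 0x1f = 12

2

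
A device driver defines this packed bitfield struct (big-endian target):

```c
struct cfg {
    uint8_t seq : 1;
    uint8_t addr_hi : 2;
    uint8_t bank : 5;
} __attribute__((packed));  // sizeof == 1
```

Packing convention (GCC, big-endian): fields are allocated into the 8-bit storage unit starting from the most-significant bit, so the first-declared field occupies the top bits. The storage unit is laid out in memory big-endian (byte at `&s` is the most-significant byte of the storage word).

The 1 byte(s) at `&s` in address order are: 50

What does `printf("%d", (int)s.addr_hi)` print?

[0]=0x50 (big-endian) → word 0x50
seq:1 @ bit 7 → (0x50>>7)&0x1 = 0x0
addr_hi:2 @ bit 5 → (0x50>>5)&0x3 = 0x2  ←
bank:5 @ bit 0 → (0x50>>0)&0x1f = 0x10

2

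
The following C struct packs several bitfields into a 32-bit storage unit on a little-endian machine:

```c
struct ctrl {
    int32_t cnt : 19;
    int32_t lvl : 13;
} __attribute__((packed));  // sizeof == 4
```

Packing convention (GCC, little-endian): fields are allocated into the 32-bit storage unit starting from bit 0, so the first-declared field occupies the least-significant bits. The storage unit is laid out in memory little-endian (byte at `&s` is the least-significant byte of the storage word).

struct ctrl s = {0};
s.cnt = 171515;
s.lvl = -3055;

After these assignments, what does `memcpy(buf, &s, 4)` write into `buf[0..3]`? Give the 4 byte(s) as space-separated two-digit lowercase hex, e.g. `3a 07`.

fb 9d 8a a0

cnt:19 = 171515 → 0x29dfb << 0 → word 0x00029dfb
lvl:13 = -3055 → 0x1411 << 19 → word 0xa08a9dfb
word = 0xa08a9dfb → little-endian bytes:
  [0]=0xfb  [1]=0x9d  [2]=0x8a  [3]=0xa0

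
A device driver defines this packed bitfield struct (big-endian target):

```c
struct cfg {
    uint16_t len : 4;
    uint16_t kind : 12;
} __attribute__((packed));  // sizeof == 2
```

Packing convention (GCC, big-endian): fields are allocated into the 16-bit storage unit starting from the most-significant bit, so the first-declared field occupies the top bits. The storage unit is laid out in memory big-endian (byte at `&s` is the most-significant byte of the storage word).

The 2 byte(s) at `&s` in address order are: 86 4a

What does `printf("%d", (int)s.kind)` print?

1610

[0]=0x86 [1]=0x4a (big-endian) → word 0x864a
len:4 @ bit 12 → (0x864a>>12)&0xf = 0x8
kind:12 @ bit 0 → (0x864a>>0)&0xfff = 0x64a  ←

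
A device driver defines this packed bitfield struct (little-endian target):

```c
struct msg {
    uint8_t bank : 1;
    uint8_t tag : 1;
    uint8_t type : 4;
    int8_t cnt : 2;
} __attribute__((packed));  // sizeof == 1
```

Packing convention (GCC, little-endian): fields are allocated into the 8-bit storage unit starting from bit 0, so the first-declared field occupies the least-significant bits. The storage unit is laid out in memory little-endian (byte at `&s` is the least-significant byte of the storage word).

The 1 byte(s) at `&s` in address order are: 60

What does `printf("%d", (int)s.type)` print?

[0]=0x60 (little-endian) → word 0x60
bank [0+:1] = (word>>0) & 0x1 = 0
tag [1+:1] = (word>>1) & 0x1 = 0
type [2+:4] = (word>>2) & 0xf = 8  ←
cnt [6+:2] = (word>>6) & 0x3 = 1

8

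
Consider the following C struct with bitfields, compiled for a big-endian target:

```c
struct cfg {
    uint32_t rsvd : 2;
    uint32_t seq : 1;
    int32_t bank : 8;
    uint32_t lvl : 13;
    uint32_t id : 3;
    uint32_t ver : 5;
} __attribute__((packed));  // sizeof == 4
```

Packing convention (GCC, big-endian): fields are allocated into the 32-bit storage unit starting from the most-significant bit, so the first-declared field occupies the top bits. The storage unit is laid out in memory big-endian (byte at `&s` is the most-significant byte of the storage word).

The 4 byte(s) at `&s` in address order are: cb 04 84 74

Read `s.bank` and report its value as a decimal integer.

[0]=0xcb [1]=0x04 [2]=0x84 [3]=0x74 (big-endian) → word 0xcb048474
rsvd:2 @ bit 30 → (0xcb048474>>30)&0x3 = 0x3
seq:1 @ bit 29 → (0xcb048474>>29)&0x1 = 0x0
bank:8 @ bit 21 → (0xcb048474>>21)&0xff = 0x58  ←
lvl:13 @ bit 8 → (0xcb048474>>8)&0x1fff = 0x484
id:3 @ bit 5 → (0xcb048474>>5)&0x7 = 0x3
ver:5 @ bit 0 → (0xcb048474>>0)&0x1f = 0x14
bank signed 8b, MSB=0: value = 88

88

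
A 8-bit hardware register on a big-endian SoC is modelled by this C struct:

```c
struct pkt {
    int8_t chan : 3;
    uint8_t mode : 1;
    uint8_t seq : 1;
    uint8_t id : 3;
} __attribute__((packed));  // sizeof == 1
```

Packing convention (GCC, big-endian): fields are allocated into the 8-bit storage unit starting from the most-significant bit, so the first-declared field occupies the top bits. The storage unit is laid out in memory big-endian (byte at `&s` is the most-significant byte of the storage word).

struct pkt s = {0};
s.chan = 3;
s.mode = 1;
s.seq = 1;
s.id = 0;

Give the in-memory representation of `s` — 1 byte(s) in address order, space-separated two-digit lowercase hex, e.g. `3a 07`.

[5+:3] chan=3 & 0x7 = 0x3; word=0x60
[4+:1] mode=1 & 0x1 = 0x1; word=0x70
[3+:1] seq=1 & 0x1 = 0x1; word=0x78
[0+:3] id=0 & 0x7 = 0x0; word=0x78
word = 0x78 → big-endian bytes:
  [0]=0x78

78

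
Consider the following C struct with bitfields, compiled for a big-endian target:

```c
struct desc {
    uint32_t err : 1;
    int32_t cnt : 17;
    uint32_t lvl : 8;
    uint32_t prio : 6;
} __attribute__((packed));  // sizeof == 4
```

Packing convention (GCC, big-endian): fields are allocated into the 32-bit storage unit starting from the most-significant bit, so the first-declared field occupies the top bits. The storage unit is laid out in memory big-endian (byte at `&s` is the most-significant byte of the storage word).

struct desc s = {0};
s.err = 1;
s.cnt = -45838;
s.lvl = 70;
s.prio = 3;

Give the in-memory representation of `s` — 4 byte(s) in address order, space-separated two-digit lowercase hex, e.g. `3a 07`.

err (1b) val=1 bits=0x1 at bit 31: 0x80000000
cnt (17b) val=-45838 bits=0x14cf2 at bit 14: 0xd33c8000
lvl (8b) val=70 bits=0x46 at bit 6: 0xd33c9180
prio (6b) val=3 bits=0x3 at bit 0: 0xd33c9183
word = 0xd33c9183 → big-endian bytes:
  [0]=0xd3  [1]=0x3c  [2]=0x91  [3]=0x83

d3 3c 91 83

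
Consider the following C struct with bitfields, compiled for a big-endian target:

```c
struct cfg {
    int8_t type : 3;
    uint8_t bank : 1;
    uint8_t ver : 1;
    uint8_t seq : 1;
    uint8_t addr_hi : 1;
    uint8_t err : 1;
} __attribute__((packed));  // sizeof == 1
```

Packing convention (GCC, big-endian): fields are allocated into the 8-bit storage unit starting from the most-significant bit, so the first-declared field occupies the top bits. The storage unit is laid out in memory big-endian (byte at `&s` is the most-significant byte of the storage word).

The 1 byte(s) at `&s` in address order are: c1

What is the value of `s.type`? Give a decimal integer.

[0]=0xc1 (big-endian) → word 0xc1
type:3 @ bit 5 → (0xc1>>5)&0x7 = 0x6  ←
bank:1 @ bit 4 → (0xc1>>4)&0x1 = 0x0
ver:1 @ bit 3 → (0xc1>>3)&0x1 = 0x0
seq:1 @ bit 2 → (0xc1>>2)&0x1 = 0x0
addr_hi:1 @ bit 1 → (0xc1>>1)&0x1 = 0x0
err:1 @ bit 0 → (0xc1>>0)&0x1 = 0x1
type signed 3b, MSB=1: 6 - 8 = -2

-2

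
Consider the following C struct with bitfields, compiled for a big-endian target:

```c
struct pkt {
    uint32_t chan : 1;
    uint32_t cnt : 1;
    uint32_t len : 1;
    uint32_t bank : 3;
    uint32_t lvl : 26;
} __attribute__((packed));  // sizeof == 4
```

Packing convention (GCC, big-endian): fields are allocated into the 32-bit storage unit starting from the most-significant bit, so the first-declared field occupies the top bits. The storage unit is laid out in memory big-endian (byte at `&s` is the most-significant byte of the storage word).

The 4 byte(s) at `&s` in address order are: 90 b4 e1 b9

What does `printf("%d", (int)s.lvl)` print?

[0]=0x90 [1]=0xb4 [2]=0xe1 [3]=0xb9 (big-endian) → word 0x90b4e1b9
chan:1 @ bit 31 → (0x90b4e1b9>>31)&0x1 = 0x1
cnt:1 @ bit 30 → (0x90b4e1b9>>30)&0x1 = 0x0
len:1 @ bit 29 → (0x90b4e1b9>>29)&0x1 = 0x0
bank:3 @ bit 26 → (0x90b4e1b9>>26)&0x7 = 0x4
lvl:26 @ bit 0 → (0x90b4e1b9>>0)&0x3ffffff = 0xb4e1b9  ←

11854265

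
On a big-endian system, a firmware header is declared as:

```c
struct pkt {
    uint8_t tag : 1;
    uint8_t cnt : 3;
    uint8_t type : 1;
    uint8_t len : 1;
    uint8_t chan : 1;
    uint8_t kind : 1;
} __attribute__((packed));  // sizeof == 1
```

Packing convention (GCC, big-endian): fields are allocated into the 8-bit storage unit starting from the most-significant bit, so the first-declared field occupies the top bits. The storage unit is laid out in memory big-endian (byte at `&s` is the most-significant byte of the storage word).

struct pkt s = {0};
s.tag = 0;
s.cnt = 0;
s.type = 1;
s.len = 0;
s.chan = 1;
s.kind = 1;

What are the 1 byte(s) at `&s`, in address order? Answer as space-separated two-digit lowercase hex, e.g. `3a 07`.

0b

tag (1b) val=0 bits=0x0 at bit 7: 0x00
cnt (3b) val=0 bits=0x0 at bit 4: 0x00
type (1b) val=1 bits=0x1 at bit 3: 0x08
len (1b) val=0 bits=0x0 at bit 2: 0x08
chan (1b) val=1 bits=0x1 at bit 1: 0x0a
kind (1b) val=1 bits=0x1 at bit 0: 0x0b
word = 0x0b → big-endian bytes:
  [0]=0x0b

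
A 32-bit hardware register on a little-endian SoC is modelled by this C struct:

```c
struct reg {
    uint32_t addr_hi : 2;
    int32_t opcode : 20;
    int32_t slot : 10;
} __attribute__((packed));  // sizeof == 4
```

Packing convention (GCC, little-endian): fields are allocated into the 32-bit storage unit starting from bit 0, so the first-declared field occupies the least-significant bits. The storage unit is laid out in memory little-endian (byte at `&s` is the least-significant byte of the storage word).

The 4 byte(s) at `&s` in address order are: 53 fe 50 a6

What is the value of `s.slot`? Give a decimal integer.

-359

[0]=0x53 [1]=0xfe [2]=0x50 [3]=0xa6 (little-endian) → word 0xa650fe53
addr_hi:2 @ bit 0 → (0xa650fe53>>0)&0x3 = 0x3
opcode:20 @ bit 2 → (0xa650fe53>>2)&0xfffff = 0x43f94
slot:10 @ bit 22 → (0xa650fe53>>22)&0x3ff = 0x299  ←
slot signed 10b, MSB=1: 665 - 1024 = -359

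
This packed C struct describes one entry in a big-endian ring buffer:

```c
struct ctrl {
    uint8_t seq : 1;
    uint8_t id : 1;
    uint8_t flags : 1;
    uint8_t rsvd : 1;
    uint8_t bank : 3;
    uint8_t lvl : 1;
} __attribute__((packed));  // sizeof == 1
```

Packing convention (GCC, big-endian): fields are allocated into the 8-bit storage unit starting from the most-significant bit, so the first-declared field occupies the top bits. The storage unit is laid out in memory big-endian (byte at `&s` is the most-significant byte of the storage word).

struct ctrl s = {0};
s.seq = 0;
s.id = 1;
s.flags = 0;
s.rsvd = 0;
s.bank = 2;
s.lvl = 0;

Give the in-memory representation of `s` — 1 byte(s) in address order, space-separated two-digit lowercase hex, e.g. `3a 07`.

44

[7+:1] seq=0 & 0x1 = 0x0; word=0x00
[6+:1] id=1 & 0x1 = 0x1; word=0x40
[5+:1] flags=0 & 0x1 = 0x0; word=0x40
[4+:1] rsvd=0 & 0x1 = 0x0; word=0x40
[1+:3] bank=2 & 0x7 = 0x2; word=0x44
[0+:1] lvl=0 & 0x1 = 0x0; word=0x44
word = 0x44 → big-endian bytes:
  [0]=0x44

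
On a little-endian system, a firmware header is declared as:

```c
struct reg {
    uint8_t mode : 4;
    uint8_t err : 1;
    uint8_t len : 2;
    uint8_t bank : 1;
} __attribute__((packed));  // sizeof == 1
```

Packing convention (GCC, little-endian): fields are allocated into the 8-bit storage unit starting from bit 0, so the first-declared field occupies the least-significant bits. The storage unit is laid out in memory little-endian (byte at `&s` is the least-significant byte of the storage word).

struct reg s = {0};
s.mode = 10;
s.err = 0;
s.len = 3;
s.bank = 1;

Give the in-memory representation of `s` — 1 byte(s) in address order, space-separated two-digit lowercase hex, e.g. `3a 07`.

mode (4b) val=10 bits=0xa at bit 0: 0x0a
err (1b) val=0 bits=0x0 at bit 4: 0x0a
len (2b) val=3 bits=0x3 at bit 5: 0x6a
bank (1b) val=1 bits=0x1 at bit 7: 0xea
word = 0xea → little-endian bytes:
  [0]=0xea

ea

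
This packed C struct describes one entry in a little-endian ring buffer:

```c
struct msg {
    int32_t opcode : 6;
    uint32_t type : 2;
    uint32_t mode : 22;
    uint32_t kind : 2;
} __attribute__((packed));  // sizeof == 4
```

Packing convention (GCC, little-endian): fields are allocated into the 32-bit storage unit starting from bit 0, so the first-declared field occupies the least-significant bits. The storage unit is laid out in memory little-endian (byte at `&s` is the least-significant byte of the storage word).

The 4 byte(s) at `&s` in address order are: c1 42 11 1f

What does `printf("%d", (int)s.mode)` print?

[0]=0xc1 [1]=0x42 [2]=0x11 [3]=0x1f (little-endian) → word 0x1f1142c1
opcode:6 @ bit 0 → (0x1f1142c1>>0)&0x3f = 0x1
type:2 @ bit 6 → (0x1f1142c1>>6)&0x3 = 0x3
mode:22 @ bit 8 → (0x1f1142c1>>8)&0x3fffff = 0x1f1142  ←
kind:2 @ bit 30 → (0x1f1142c1>>30)&0x3 = 0x0

2036034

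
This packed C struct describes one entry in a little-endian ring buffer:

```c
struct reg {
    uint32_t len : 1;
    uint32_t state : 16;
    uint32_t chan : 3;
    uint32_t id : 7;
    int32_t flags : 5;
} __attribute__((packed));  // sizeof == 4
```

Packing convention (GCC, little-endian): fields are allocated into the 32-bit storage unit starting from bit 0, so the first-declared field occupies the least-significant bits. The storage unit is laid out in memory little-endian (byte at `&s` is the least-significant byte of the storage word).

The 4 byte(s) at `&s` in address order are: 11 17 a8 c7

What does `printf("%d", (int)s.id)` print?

122

[0]=0x11 [1]=0x17 [2]=0xa8 [3]=0xc7 (little-endian) → word 0xc7a81711
len:1 @ bit 0 → (0xc7a81711>>0)&0x1 = 0x1
state:16 @ bit 1 → (0xc7a81711>>1)&0xffff = 0xb88
chan:3 @ bit 17 → (0xc7a81711>>17)&0x7 = 0x4
id:7 @ bit 20 → (0xc7a81711>>20)&0x7f = 0x7a  ←
flags:5 @ bit 27 → (0xc7a81711>>27)&0x1f = 0x18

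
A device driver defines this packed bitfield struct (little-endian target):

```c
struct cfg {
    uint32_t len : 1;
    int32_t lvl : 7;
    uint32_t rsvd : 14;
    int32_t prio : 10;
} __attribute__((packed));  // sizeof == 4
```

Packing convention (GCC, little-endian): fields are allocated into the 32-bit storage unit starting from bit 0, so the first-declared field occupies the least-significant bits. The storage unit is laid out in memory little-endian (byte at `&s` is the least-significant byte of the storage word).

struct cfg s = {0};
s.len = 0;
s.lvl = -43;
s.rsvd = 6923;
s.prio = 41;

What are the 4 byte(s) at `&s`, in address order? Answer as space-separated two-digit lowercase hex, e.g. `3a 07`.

[0+:1] len=0 & 0x1 = 0x0; word=0x00000000
[1+:7] lvl=-43 & 0x7f = 0x55; word=0x000000aa
[8+:14] rsvd=6923 & 0x3fff = 0x1b0b; word=0x001b0baa
[22+:10] prio=41 & 0x3ff = 0x29; word=0x0a5b0baa
word = 0x0a5b0baa → little-endian bytes:
  [0]=0xaa  [1]=0x0b  [2]=0x5b  [3]=0x0a

aa 0b 5b 0a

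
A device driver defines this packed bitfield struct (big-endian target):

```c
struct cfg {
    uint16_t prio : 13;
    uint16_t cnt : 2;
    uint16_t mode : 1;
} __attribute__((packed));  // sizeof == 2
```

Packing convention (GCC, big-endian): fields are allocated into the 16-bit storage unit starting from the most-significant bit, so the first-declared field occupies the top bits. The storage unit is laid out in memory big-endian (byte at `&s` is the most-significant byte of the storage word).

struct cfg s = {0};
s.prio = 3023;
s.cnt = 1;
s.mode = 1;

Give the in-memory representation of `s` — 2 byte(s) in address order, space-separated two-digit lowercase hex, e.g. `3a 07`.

[3+:13] prio=3023 & 0x1fff = 0xbcf; word=0x5e78
[1+:2] cnt=1 & 0x3 = 0x1; word=0x5e7a
[0+:1] mode=1 & 0x1 = 0x1; word=0x5e7b
word = 0x5e7b → big-endian bytes:
  [0]=0x5e  [1]=0x7b

5e 7b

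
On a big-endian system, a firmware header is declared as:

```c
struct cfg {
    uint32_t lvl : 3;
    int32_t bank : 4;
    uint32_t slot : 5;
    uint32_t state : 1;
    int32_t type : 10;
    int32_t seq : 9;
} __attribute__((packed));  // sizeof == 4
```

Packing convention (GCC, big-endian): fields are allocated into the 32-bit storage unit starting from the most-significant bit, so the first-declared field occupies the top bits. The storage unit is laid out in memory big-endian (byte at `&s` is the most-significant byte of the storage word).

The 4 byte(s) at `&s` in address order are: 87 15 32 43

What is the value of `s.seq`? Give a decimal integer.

67

[0]=0x87 [1]=0x15 [2]=0x32 [3]=0x43 (big-endian) → word 0x87153243
lvl [29+:3] = (word>>29) & 0x7 = 4
bank [25+:4] = (word>>25) & 0xf = 3
slot [20+:5] = (word>>20) & 0x1f = 17
state [19+:1] = (word>>19) & 0x1 = 0
type [9+:10] = (word>>9) & 0x3ff = 665
seq [0+:9] = (word>>0) & 0x1ff = 67  ←
seq signed 9b, MSB=0: value = 67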